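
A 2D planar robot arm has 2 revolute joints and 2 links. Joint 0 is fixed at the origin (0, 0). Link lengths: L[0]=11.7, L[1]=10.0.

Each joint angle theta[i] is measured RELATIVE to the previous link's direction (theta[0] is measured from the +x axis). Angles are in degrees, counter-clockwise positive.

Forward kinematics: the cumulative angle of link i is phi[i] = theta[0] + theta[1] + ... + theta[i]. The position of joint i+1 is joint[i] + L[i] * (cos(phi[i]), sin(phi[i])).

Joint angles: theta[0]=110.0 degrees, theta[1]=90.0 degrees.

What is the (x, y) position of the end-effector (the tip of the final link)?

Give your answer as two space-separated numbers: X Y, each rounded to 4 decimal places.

joint[0] = (0.0000, 0.0000)  (base)
link 0: phi[0] = 110 = 110 deg
  cos(110 deg) = -0.3420, sin(110 deg) = 0.9397
  joint[1] = (0.0000, 0.0000) + 11.7 * (-0.3420, 0.9397) = (0.0000 + -4.0016, 0.0000 + 10.9944) = (-4.0016, 10.9944)
link 1: phi[1] = 110 + 90 = 200 deg
  cos(200 deg) = -0.9397, sin(200 deg) = -0.3420
  joint[2] = (-4.0016, 10.9944) + 10 * (-0.9397, -0.3420) = (-4.0016 + -9.3969, 10.9944 + -3.4202) = (-13.3986, 7.5742)
End effector: (-13.3986, 7.5742)

Answer: -13.3986 7.5742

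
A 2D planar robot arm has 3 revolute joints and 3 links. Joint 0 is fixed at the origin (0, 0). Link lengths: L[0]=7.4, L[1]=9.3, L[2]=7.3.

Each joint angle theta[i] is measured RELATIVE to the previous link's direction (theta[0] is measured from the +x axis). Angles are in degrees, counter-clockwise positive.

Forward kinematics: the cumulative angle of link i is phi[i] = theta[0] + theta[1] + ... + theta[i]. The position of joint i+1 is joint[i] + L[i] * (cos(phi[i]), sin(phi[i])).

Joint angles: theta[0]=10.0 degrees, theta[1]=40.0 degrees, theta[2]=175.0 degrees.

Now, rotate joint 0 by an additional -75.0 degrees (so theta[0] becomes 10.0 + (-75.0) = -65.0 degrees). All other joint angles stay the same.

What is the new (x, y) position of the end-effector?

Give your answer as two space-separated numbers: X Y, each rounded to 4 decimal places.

Answer: 5.2341 -6.9870

Derivation:
joint[0] = (0.0000, 0.0000)  (base)
link 0: phi[0] = -65 = -65 deg
  cos(-65 deg) = 0.4226, sin(-65 deg) = -0.9063
  joint[1] = (0.0000, 0.0000) + 7.4 * (0.4226, -0.9063) = (0.0000 + 3.1274, 0.0000 + -6.7067) = (3.1274, -6.7067)
link 1: phi[1] = -65 + 40 = -25 deg
  cos(-25 deg) = 0.9063, sin(-25 deg) = -0.4226
  joint[2] = (3.1274, -6.7067) + 9.3 * (0.9063, -0.4226) = (3.1274 + 8.4287, -6.7067 + -3.9303) = (11.5560, -10.6370)
link 2: phi[2] = -65 + 40 + 175 = 150 deg
  cos(150 deg) = -0.8660, sin(150 deg) = 0.5000
  joint[3] = (11.5560, -10.6370) + 7.3 * (-0.8660, 0.5000) = (11.5560 + -6.3220, -10.6370 + 3.6500) = (5.2341, -6.9870)
End effector: (5.2341, -6.9870)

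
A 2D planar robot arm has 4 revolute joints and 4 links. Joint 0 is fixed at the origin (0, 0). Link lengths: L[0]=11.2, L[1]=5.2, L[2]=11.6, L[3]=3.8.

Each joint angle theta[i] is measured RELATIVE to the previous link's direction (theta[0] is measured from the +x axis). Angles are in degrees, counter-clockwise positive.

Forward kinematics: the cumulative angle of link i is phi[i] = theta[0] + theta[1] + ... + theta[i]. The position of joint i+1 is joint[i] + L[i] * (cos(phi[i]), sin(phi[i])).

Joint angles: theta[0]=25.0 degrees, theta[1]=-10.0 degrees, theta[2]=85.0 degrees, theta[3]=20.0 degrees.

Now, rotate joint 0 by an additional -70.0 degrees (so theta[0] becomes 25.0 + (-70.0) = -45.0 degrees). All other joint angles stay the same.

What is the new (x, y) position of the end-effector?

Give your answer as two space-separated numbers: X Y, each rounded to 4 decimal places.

Answer: 23.3907 -3.4682

Derivation:
joint[0] = (0.0000, 0.0000)  (base)
link 0: phi[0] = -45 = -45 deg
  cos(-45 deg) = 0.7071, sin(-45 deg) = -0.7071
  joint[1] = (0.0000, 0.0000) + 11.2 * (0.7071, -0.7071) = (0.0000 + 7.9196, 0.0000 + -7.9196) = (7.9196, -7.9196)
link 1: phi[1] = -45 + -10 = -55 deg
  cos(-55 deg) = 0.5736, sin(-55 deg) = -0.8192
  joint[2] = (7.9196, -7.9196) + 5.2 * (0.5736, -0.8192) = (7.9196 + 2.9826, -7.9196 + -4.2596) = (10.9022, -12.1792)
link 2: phi[2] = -45 + -10 + 85 = 30 deg
  cos(30 deg) = 0.8660, sin(30 deg) = 0.5000
  joint[3] = (10.9022, -12.1792) + 11.6 * (0.8660, 0.5000) = (10.9022 + 10.0459, -12.1792 + 5.8000) = (20.9481, -6.3792)
link 3: phi[3] = -45 + -10 + 85 + 20 = 50 deg
  cos(50 deg) = 0.6428, sin(50 deg) = 0.7660
  joint[4] = (20.9481, -6.3792) + 3.8 * (0.6428, 0.7660) = (20.9481 + 2.4426, -6.3792 + 2.9110) = (23.3907, -3.4682)
End effector: (23.3907, -3.4682)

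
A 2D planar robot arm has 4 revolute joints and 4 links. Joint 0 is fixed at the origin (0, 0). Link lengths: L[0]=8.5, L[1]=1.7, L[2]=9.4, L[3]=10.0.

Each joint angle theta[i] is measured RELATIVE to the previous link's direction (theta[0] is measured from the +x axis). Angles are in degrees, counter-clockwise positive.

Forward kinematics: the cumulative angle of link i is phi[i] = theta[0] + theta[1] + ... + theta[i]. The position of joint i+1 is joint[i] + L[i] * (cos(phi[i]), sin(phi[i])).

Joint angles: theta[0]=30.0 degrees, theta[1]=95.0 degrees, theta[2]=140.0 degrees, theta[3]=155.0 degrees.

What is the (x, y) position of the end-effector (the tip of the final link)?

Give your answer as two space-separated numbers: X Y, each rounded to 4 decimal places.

joint[0] = (0.0000, 0.0000)  (base)
link 0: phi[0] = 30 = 30 deg
  cos(30 deg) = 0.8660, sin(30 deg) = 0.5000
  joint[1] = (0.0000, 0.0000) + 8.5 * (0.8660, 0.5000) = (0.0000 + 7.3612, 0.0000 + 4.2500) = (7.3612, 4.2500)
link 1: phi[1] = 30 + 95 = 125 deg
  cos(125 deg) = -0.5736, sin(125 deg) = 0.8192
  joint[2] = (7.3612, 4.2500) + 1.7 * (-0.5736, 0.8192) = (7.3612 + -0.9751, 4.2500 + 1.3926) = (6.3861, 5.6426)
link 2: phi[2] = 30 + 95 + 140 = 265 deg
  cos(265 deg) = -0.0872, sin(265 deg) = -0.9962
  joint[3] = (6.3861, 5.6426) + 9.4 * (-0.0872, -0.9962) = (6.3861 + -0.8193, 5.6426 + -9.3642) = (5.5669, -3.7217)
link 3: phi[3] = 30 + 95 + 140 + 155 = 420 deg
  cos(420 deg) = 0.5000, sin(420 deg) = 0.8660
  joint[4] = (5.5669, -3.7217) + 10 * (0.5000, 0.8660) = (5.5669 + 5.0000, -3.7217 + 8.6603) = (10.5669, 4.9386)
End effector: (10.5669, 4.9386)

Answer: 10.5669 4.9386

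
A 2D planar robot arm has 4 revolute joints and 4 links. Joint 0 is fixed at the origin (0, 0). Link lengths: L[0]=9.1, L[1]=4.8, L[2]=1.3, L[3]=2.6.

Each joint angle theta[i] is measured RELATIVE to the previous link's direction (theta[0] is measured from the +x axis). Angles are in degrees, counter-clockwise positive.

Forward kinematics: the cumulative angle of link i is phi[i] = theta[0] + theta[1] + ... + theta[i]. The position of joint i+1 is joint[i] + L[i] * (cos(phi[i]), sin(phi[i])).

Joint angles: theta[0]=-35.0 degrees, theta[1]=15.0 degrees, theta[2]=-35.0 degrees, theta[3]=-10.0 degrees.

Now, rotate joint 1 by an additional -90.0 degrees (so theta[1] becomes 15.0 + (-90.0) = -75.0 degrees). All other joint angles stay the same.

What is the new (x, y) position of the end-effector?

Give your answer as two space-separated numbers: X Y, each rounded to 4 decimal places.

Answer: 2.3913 -11.5745

Derivation:
joint[0] = (0.0000, 0.0000)  (base)
link 0: phi[0] = -35 = -35 deg
  cos(-35 deg) = 0.8192, sin(-35 deg) = -0.5736
  joint[1] = (0.0000, 0.0000) + 9.1 * (0.8192, -0.5736) = (0.0000 + 7.4543, 0.0000 + -5.2195) = (7.4543, -5.2195)
link 1: phi[1] = -35 + -75 = -110 deg
  cos(-110 deg) = -0.3420, sin(-110 deg) = -0.9397
  joint[2] = (7.4543, -5.2195) + 4.8 * (-0.3420, -0.9397) = (7.4543 + -1.6417, -5.2195 + -4.5105) = (5.8126, -9.7301)
link 2: phi[2] = -35 + -75 + -35 = -145 deg
  cos(-145 deg) = -0.8192, sin(-145 deg) = -0.5736
  joint[3] = (5.8126, -9.7301) + 1.3 * (-0.8192, -0.5736) = (5.8126 + -1.0649, -9.7301 + -0.7456) = (4.7477, -10.4757)
link 3: phi[3] = -35 + -75 + -35 + -10 = -155 deg
  cos(-155 deg) = -0.9063, sin(-155 deg) = -0.4226
  joint[4] = (4.7477, -10.4757) + 2.6 * (-0.9063, -0.4226) = (4.7477 + -2.3564, -10.4757 + -1.0988) = (2.3913, -11.5745)
End effector: (2.3913, -11.5745)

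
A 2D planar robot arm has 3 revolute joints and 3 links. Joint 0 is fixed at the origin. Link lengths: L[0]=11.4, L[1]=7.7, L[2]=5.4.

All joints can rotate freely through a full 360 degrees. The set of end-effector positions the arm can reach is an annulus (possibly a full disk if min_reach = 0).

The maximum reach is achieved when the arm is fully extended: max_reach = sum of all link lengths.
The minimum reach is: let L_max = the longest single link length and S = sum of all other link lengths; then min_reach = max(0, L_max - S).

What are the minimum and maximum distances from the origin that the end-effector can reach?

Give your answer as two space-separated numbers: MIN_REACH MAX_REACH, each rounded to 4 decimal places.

Link lengths: [11.4, 7.7, 5.4]
max_reach = 11.4 + 7.7 + 5.4 = 24.5
L_max = max([11.4, 7.7, 5.4]) = 11.4
S (sum of others) = 24.5 - 11.4 = 13.1
min_reach = max(0, 11.4 - 13.1) = max(0, -1.7) = 0

Answer: 0.0000 24.5000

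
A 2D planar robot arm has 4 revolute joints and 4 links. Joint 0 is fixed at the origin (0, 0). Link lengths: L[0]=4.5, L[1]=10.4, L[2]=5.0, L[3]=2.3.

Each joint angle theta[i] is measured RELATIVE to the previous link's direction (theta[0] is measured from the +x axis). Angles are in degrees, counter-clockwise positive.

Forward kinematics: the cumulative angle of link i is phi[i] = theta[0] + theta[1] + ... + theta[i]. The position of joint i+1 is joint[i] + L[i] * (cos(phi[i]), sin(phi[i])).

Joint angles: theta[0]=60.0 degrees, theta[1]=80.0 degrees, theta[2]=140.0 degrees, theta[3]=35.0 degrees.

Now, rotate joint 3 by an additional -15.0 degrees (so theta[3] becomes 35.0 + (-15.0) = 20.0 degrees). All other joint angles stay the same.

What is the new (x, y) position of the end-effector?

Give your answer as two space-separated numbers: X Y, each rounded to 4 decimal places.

joint[0] = (0.0000, 0.0000)  (base)
link 0: phi[0] = 60 = 60 deg
  cos(60 deg) = 0.5000, sin(60 deg) = 0.8660
  joint[1] = (0.0000, 0.0000) + 4.5 * (0.5000, 0.8660) = (0.0000 + 2.2500, 0.0000 + 3.8971) = (2.2500, 3.8971)
link 1: phi[1] = 60 + 80 = 140 deg
  cos(140 deg) = -0.7660, sin(140 deg) = 0.6428
  joint[2] = (2.2500, 3.8971) + 10.4 * (-0.7660, 0.6428) = (2.2500 + -7.9669, 3.8971 + 6.6850) = (-5.7169, 10.5821)
link 2: phi[2] = 60 + 80 + 140 = 280 deg
  cos(280 deg) = 0.1736, sin(280 deg) = -0.9848
  joint[3] = (-5.7169, 10.5821) + 5 * (0.1736, -0.9848) = (-5.7169 + 0.8682, 10.5821 + -4.9240) = (-4.8486, 5.6581)
link 3: phi[3] = 60 + 80 + 140 + 20 = 300 deg
  cos(300 deg) = 0.5000, sin(300 deg) = -0.8660
  joint[4] = (-4.8486, 5.6581) + 2.3 * (0.5000, -0.8660) = (-4.8486 + 1.1500, 5.6581 + -1.9919) = (-3.6986, 3.6662)
End effector: (-3.6986, 3.6662)

Answer: -3.6986 3.6662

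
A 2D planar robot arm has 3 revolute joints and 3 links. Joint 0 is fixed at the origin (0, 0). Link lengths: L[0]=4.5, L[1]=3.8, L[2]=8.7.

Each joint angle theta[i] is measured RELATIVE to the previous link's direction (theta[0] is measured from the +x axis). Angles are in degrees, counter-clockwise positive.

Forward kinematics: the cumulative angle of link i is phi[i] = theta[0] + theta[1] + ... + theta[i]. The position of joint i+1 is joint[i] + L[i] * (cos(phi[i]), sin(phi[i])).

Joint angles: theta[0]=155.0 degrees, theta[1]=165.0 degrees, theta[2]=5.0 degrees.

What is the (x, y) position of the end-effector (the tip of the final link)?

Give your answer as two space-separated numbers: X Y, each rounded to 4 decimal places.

joint[0] = (0.0000, 0.0000)  (base)
link 0: phi[0] = 155 = 155 deg
  cos(155 deg) = -0.9063, sin(155 deg) = 0.4226
  joint[1] = (0.0000, 0.0000) + 4.5 * (-0.9063, 0.4226) = (0.0000 + -4.0784, 0.0000 + 1.9018) = (-4.0784, 1.9018)
link 1: phi[1] = 155 + 165 = 320 deg
  cos(320 deg) = 0.7660, sin(320 deg) = -0.6428
  joint[2] = (-4.0784, 1.9018) + 3.8 * (0.7660, -0.6428) = (-4.0784 + 2.9110, 1.9018 + -2.4426) = (-1.1674, -0.5408)
link 2: phi[2] = 155 + 165 + 5 = 325 deg
  cos(325 deg) = 0.8192, sin(325 deg) = -0.5736
  joint[3] = (-1.1674, -0.5408) + 8.7 * (0.8192, -0.5736) = (-1.1674 + 7.1266, -0.5408 + -4.9901) = (5.9592, -5.5309)
End effector: (5.9592, -5.5309)

Answer: 5.9592 -5.5309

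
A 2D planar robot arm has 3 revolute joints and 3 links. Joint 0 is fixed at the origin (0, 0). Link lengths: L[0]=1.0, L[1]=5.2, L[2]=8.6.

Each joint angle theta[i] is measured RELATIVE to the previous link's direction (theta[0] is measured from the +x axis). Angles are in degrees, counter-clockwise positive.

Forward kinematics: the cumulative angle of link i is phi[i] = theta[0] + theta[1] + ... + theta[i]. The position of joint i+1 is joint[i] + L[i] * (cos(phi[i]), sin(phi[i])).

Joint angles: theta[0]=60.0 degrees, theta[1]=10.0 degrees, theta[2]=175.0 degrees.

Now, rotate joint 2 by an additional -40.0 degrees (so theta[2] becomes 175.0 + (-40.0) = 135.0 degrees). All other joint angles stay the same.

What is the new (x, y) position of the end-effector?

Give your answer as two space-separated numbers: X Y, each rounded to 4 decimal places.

Answer: -5.5157 2.1179

Derivation:
joint[0] = (0.0000, 0.0000)  (base)
link 0: phi[0] = 60 = 60 deg
  cos(60 deg) = 0.5000, sin(60 deg) = 0.8660
  joint[1] = (0.0000, 0.0000) + 1 * (0.5000, 0.8660) = (0.0000 + 0.5000, 0.0000 + 0.8660) = (0.5000, 0.8660)
link 1: phi[1] = 60 + 10 = 70 deg
  cos(70 deg) = 0.3420, sin(70 deg) = 0.9397
  joint[2] = (0.5000, 0.8660) + 5.2 * (0.3420, 0.9397) = (0.5000 + 1.7785, 0.8660 + 4.8864) = (2.2785, 5.7524)
link 2: phi[2] = 60 + 10 + 135 = 205 deg
  cos(205 deg) = -0.9063, sin(205 deg) = -0.4226
  joint[3] = (2.2785, 5.7524) + 8.6 * (-0.9063, -0.4226) = (2.2785 + -7.7942, 5.7524 + -3.6345) = (-5.5157, 2.1179)
End effector: (-5.5157, 2.1179)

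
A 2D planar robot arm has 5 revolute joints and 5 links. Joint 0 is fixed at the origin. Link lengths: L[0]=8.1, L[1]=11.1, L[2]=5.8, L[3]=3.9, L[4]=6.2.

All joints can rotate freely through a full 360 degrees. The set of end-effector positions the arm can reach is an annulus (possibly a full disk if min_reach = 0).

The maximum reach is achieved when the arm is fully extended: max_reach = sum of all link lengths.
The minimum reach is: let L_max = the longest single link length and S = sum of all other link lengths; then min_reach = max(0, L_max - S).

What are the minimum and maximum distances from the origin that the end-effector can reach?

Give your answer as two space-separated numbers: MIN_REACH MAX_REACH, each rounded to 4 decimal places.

Link lengths: [8.1, 11.1, 5.8, 3.9, 6.2]
max_reach = 8.1 + 11.1 + 5.8 + 3.9 + 6.2 = 35.1
L_max = max([8.1, 11.1, 5.8, 3.9, 6.2]) = 11.1
S (sum of others) = 35.1 - 11.1 = 24
min_reach = max(0, 11.1 - 24) = max(0, -12.9) = 0

Answer: 0.0000 35.1000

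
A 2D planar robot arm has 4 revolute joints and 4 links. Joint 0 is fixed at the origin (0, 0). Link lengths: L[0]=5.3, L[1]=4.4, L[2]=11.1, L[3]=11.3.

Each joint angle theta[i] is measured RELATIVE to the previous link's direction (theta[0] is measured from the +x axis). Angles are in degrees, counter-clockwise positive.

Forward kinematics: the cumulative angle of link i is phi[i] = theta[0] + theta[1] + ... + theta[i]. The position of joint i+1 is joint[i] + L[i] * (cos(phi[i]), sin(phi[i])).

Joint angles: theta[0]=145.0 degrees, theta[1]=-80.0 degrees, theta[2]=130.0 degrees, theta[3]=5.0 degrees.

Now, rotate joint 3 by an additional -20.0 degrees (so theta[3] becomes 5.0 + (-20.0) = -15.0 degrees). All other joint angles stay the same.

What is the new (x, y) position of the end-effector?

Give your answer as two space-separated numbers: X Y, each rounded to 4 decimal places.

joint[0] = (0.0000, 0.0000)  (base)
link 0: phi[0] = 145 = 145 deg
  cos(145 deg) = -0.8192, sin(145 deg) = 0.5736
  joint[1] = (0.0000, 0.0000) + 5.3 * (-0.8192, 0.5736) = (0.0000 + -4.3415, 0.0000 + 3.0400) = (-4.3415, 3.0400)
link 1: phi[1] = 145 + -80 = 65 deg
  cos(65 deg) = 0.4226, sin(65 deg) = 0.9063
  joint[2] = (-4.3415, 3.0400) + 4.4 * (0.4226, 0.9063) = (-4.3415 + 1.8595, 3.0400 + 3.9878) = (-2.4820, 7.0277)
link 2: phi[2] = 145 + -80 + 130 = 195 deg
  cos(195 deg) = -0.9659, sin(195 deg) = -0.2588
  joint[3] = (-2.4820, 7.0277) + 11.1 * (-0.9659, -0.2588) = (-2.4820 + -10.7218, 7.0277 + -2.8729) = (-13.2038, 4.1548)
link 3: phi[3] = 145 + -80 + 130 + -15 = 180 deg
  cos(180 deg) = -1.0000, sin(180 deg) = 0.0000
  joint[4] = (-13.2038, 4.1548) + 11.3 * (-1.0000, 0.0000) = (-13.2038 + -11.3000, 4.1548 + 0.0000) = (-24.5038, 4.1548)
End effector: (-24.5038, 4.1548)

Answer: -24.5038 4.1548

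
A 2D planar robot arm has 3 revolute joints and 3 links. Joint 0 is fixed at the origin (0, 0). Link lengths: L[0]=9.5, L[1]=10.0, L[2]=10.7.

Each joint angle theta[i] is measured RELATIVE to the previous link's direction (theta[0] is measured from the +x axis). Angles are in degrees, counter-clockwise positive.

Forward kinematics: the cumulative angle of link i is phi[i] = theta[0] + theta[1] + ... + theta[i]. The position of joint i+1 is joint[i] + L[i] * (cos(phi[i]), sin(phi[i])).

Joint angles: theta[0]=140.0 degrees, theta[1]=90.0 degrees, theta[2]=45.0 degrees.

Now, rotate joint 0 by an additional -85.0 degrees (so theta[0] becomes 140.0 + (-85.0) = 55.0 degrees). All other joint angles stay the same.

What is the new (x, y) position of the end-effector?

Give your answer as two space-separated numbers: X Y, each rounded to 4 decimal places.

joint[0] = (0.0000, 0.0000)  (base)
link 0: phi[0] = 55 = 55 deg
  cos(55 deg) = 0.5736, sin(55 deg) = 0.8192
  joint[1] = (0.0000, 0.0000) + 9.5 * (0.5736, 0.8192) = (0.0000 + 5.4490, 0.0000 + 7.7819) = (5.4490, 7.7819)
link 1: phi[1] = 55 + 90 = 145 deg
  cos(145 deg) = -0.8192, sin(145 deg) = 0.5736
  joint[2] = (5.4490, 7.7819) + 10 * (-0.8192, 0.5736) = (5.4490 + -8.1915, 7.7819 + 5.7358) = (-2.7425, 13.5177)
link 2: phi[2] = 55 + 90 + 45 = 190 deg
  cos(190 deg) = -0.9848, sin(190 deg) = -0.1736
  joint[3] = (-2.7425, 13.5177) + 10.7 * (-0.9848, -0.1736) = (-2.7425 + -10.5374, 13.5177 + -1.8580) = (-13.2800, 11.6597)
End effector: (-13.2800, 11.6597)

Answer: -13.2800 11.6597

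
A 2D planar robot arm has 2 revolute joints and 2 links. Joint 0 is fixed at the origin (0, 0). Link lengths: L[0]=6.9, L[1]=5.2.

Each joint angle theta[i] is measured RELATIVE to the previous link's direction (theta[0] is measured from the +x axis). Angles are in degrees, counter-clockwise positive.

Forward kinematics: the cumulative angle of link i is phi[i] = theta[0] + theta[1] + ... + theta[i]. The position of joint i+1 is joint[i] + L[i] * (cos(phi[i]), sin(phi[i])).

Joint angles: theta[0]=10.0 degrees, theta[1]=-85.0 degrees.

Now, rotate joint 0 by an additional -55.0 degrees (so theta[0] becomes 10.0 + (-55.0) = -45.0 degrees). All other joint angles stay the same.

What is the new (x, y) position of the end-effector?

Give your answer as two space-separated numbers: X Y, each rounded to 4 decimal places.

joint[0] = (0.0000, 0.0000)  (base)
link 0: phi[0] = -45 = -45 deg
  cos(-45 deg) = 0.7071, sin(-45 deg) = -0.7071
  joint[1] = (0.0000, 0.0000) + 6.9 * (0.7071, -0.7071) = (0.0000 + 4.8790, 0.0000 + -4.8790) = (4.8790, -4.8790)
link 1: phi[1] = -45 + -85 = -130 deg
  cos(-130 deg) = -0.6428, sin(-130 deg) = -0.7660
  joint[2] = (4.8790, -4.8790) + 5.2 * (-0.6428, -0.7660) = (4.8790 + -3.3425, -4.8790 + -3.9834) = (1.5365, -8.8625)
End effector: (1.5365, -8.8625)

Answer: 1.5365 -8.8625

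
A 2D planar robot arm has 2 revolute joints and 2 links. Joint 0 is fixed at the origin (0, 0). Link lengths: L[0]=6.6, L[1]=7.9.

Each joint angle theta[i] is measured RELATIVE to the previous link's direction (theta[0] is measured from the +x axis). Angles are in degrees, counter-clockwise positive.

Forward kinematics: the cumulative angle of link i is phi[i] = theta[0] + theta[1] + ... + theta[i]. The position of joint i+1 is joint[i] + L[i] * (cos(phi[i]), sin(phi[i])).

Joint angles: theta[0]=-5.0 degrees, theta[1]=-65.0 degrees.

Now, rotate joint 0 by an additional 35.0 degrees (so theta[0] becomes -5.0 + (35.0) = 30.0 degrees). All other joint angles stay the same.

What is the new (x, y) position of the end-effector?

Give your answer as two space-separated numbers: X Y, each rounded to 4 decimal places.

joint[0] = (0.0000, 0.0000)  (base)
link 0: phi[0] = 30 = 30 deg
  cos(30 deg) = 0.8660, sin(30 deg) = 0.5000
  joint[1] = (0.0000, 0.0000) + 6.6 * (0.8660, 0.5000) = (0.0000 + 5.7158, 0.0000 + 3.3000) = (5.7158, 3.3000)
link 1: phi[1] = 30 + -65 = -35 deg
  cos(-35 deg) = 0.8192, sin(-35 deg) = -0.5736
  joint[2] = (5.7158, 3.3000) + 7.9 * (0.8192, -0.5736) = (5.7158 + 6.4713, 3.3000 + -4.5313) = (12.1871, -1.2313)
End effector: (12.1871, -1.2313)

Answer: 12.1871 -1.2313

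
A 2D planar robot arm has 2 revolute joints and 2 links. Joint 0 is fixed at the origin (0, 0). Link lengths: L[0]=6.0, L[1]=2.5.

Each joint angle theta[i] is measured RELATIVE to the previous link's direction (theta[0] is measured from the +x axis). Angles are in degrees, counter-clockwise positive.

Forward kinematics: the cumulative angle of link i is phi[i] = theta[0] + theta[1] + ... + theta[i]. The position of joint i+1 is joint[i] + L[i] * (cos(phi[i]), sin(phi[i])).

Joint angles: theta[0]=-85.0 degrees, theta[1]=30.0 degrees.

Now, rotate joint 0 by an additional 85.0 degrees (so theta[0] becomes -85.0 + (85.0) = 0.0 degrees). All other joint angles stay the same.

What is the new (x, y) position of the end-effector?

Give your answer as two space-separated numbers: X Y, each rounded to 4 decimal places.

joint[0] = (0.0000, 0.0000)  (base)
link 0: phi[0] = 0 = 0 deg
  cos(0 deg) = 1.0000, sin(0 deg) = 0.0000
  joint[1] = (0.0000, 0.0000) + 6 * (1.0000, 0.0000) = (0.0000 + 6.0000, 0.0000 + 0.0000) = (6.0000, 0.0000)
link 1: phi[1] = 0 + 30 = 30 deg
  cos(30 deg) = 0.8660, sin(30 deg) = 0.5000
  joint[2] = (6.0000, 0.0000) + 2.5 * (0.8660, 0.5000) = (6.0000 + 2.1651, 0.0000 + 1.2500) = (8.1651, 1.2500)
End effector: (8.1651, 1.2500)

Answer: 8.1651 1.2500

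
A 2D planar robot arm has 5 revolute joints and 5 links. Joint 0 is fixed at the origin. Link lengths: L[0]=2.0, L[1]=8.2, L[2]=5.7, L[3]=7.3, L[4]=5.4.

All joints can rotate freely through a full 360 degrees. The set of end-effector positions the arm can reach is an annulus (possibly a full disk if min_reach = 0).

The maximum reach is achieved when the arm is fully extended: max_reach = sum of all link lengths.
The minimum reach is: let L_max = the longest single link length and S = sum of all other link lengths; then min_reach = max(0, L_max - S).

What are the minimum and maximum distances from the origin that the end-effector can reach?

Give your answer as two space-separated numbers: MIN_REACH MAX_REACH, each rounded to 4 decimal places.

Link lengths: [2.0, 8.2, 5.7, 7.3, 5.4]
max_reach = 2 + 8.2 + 5.7 + 7.3 + 5.4 = 28.6
L_max = max([2.0, 8.2, 5.7, 7.3, 5.4]) = 8.2
S (sum of others) = 28.6 - 8.2 = 20.4
min_reach = max(0, 8.2 - 20.4) = max(0, -12.2) = 0

Answer: 0.0000 28.6000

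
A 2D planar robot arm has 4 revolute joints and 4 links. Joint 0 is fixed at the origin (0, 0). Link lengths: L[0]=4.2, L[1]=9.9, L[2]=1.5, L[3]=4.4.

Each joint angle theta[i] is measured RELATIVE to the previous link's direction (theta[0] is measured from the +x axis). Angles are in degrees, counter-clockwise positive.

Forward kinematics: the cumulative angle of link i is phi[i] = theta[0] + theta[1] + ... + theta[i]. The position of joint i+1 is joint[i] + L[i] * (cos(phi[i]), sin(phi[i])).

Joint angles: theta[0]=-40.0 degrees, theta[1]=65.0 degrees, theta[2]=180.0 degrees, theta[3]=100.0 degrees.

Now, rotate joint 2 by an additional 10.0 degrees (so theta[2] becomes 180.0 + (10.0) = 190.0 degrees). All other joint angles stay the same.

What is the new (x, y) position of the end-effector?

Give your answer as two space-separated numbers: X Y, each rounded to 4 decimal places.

Answer: 14.0724 -2.4874

Derivation:
joint[0] = (0.0000, 0.0000)  (base)
link 0: phi[0] = -40 = -40 deg
  cos(-40 deg) = 0.7660, sin(-40 deg) = -0.6428
  joint[1] = (0.0000, 0.0000) + 4.2 * (0.7660, -0.6428) = (0.0000 + 3.2174, 0.0000 + -2.6997) = (3.2174, -2.6997)
link 1: phi[1] = -40 + 65 = 25 deg
  cos(25 deg) = 0.9063, sin(25 deg) = 0.4226
  joint[2] = (3.2174, -2.6997) + 9.9 * (0.9063, 0.4226) = (3.2174 + 8.9724, -2.6997 + 4.1839) = (12.1898, 1.4842)
link 2: phi[2] = -40 + 65 + 190 = 215 deg
  cos(215 deg) = -0.8192, sin(215 deg) = -0.5736
  joint[3] = (12.1898, 1.4842) + 1.5 * (-0.8192, -0.5736) = (12.1898 + -1.2287, 1.4842 + -0.8604) = (10.9611, 0.6238)
link 3: phi[3] = -40 + 65 + 190 + 100 = 315 deg
  cos(315 deg) = 0.7071, sin(315 deg) = -0.7071
  joint[4] = (10.9611, 0.6238) + 4.4 * (0.7071, -0.7071) = (10.9611 + 3.1113, 0.6238 + -3.1113) = (14.0724, -2.4874)
End effector: (14.0724, -2.4874)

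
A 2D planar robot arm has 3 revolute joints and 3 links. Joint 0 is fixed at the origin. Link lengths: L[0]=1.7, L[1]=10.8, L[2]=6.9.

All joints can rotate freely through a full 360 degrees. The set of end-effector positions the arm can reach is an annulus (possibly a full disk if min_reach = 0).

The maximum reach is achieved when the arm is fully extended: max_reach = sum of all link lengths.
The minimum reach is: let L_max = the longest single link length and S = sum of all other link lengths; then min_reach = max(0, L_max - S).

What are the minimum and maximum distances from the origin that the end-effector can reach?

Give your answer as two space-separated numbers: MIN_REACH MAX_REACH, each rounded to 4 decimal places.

Link lengths: [1.7, 10.8, 6.9]
max_reach = 1.7 + 10.8 + 6.9 = 19.4
L_max = max([1.7, 10.8, 6.9]) = 10.8
S (sum of others) = 19.4 - 10.8 = 8.6
min_reach = max(0, 10.8 - 8.6) = max(0, 2.2) = 2.2

Answer: 2.2000 19.4000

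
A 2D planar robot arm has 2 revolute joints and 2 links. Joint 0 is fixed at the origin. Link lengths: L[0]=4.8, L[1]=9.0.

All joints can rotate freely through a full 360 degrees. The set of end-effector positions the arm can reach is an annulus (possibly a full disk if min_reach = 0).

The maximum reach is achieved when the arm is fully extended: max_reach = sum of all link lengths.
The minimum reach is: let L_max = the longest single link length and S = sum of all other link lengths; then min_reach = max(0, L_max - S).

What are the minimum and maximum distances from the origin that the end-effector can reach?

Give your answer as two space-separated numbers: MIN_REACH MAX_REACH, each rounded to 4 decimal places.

Link lengths: [4.8, 9.0]
max_reach = 4.8 + 9 = 13.8
L_max = max([4.8, 9.0]) = 9
S (sum of others) = 13.8 - 9 = 4.8
min_reach = max(0, 9 - 4.8) = max(0, 4.2) = 4.2

Answer: 4.2000 13.8000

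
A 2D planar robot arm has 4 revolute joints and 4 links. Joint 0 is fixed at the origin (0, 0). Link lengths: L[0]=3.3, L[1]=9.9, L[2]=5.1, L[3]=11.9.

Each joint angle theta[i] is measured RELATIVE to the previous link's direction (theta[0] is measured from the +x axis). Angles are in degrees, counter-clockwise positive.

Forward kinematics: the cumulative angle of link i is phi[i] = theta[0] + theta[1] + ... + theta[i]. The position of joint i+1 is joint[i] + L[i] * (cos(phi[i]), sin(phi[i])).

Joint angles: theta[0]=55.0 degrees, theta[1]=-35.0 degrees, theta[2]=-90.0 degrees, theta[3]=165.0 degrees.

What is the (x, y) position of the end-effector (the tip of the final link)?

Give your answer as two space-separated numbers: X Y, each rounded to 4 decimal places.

Answer: 11.9029 13.1515

Derivation:
joint[0] = (0.0000, 0.0000)  (base)
link 0: phi[0] = 55 = 55 deg
  cos(55 deg) = 0.5736, sin(55 deg) = 0.8192
  joint[1] = (0.0000, 0.0000) + 3.3 * (0.5736, 0.8192) = (0.0000 + 1.8928, 0.0000 + 2.7032) = (1.8928, 2.7032)
link 1: phi[1] = 55 + -35 = 20 deg
  cos(20 deg) = 0.9397, sin(20 deg) = 0.3420
  joint[2] = (1.8928, 2.7032) + 9.9 * (0.9397, 0.3420) = (1.8928 + 9.3030, 2.7032 + 3.3860) = (11.1958, 6.0892)
link 2: phi[2] = 55 + -35 + -90 = -70 deg
  cos(-70 deg) = 0.3420, sin(-70 deg) = -0.9397
  joint[3] = (11.1958, 6.0892) + 5.1 * (0.3420, -0.9397) = (11.1958 + 1.7443, 6.0892 + -4.7924) = (12.9401, 1.2968)
link 3: phi[3] = 55 + -35 + -90 + 165 = 95 deg
  cos(95 deg) = -0.0872, sin(95 deg) = 0.9962
  joint[4] = (12.9401, 1.2968) + 11.9 * (-0.0872, 0.9962) = (12.9401 + -1.0372, 1.2968 + 11.8547) = (11.9029, 13.1515)
End effector: (11.9029, 13.1515)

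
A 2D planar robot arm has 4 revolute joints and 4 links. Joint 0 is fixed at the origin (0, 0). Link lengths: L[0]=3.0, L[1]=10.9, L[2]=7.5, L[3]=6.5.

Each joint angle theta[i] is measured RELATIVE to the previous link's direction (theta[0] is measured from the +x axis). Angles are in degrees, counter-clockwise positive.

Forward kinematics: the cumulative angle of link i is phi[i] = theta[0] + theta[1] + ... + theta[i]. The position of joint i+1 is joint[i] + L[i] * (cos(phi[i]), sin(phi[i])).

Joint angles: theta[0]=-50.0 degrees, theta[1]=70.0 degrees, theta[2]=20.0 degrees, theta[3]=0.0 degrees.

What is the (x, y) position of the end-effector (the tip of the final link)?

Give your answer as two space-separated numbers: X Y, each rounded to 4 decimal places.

Answer: 22.8956 10.4289

Derivation:
joint[0] = (0.0000, 0.0000)  (base)
link 0: phi[0] = -50 = -50 deg
  cos(-50 deg) = 0.6428, sin(-50 deg) = -0.7660
  joint[1] = (0.0000, 0.0000) + 3 * (0.6428, -0.7660) = (0.0000 + 1.9284, 0.0000 + -2.2981) = (1.9284, -2.2981)
link 1: phi[1] = -50 + 70 = 20 deg
  cos(20 deg) = 0.9397, sin(20 deg) = 0.3420
  joint[2] = (1.9284, -2.2981) + 10.9 * (0.9397, 0.3420) = (1.9284 + 10.2426, -2.2981 + 3.7280) = (12.1710, 1.4299)
link 2: phi[2] = -50 + 70 + 20 = 40 deg
  cos(40 deg) = 0.7660, sin(40 deg) = 0.6428
  joint[3] = (12.1710, 1.4299) + 7.5 * (0.7660, 0.6428) = (12.1710 + 5.7453, 1.4299 + 4.8209) = (17.9163, 6.2508)
link 3: phi[3] = -50 + 70 + 20 + 0 = 40 deg
  cos(40 deg) = 0.7660, sin(40 deg) = 0.6428
  joint[4] = (17.9163, 6.2508) + 6.5 * (0.7660, 0.6428) = (17.9163 + 4.9793, 6.2508 + 4.1781) = (22.8956, 10.4289)
End effector: (22.8956, 10.4289)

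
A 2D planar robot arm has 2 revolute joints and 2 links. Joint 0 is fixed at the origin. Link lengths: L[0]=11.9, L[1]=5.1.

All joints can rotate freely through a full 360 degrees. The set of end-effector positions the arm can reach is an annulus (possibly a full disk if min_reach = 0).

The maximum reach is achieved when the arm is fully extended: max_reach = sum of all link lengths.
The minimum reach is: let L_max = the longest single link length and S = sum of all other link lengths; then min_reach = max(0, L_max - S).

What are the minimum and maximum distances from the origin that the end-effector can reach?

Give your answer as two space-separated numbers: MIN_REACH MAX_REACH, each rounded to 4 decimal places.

Answer: 6.8000 17.0000

Derivation:
Link lengths: [11.9, 5.1]
max_reach = 11.9 + 5.1 = 17
L_max = max([11.9, 5.1]) = 11.9
S (sum of others) = 17 - 11.9 = 5.1
min_reach = max(0, 11.9 - 5.1) = max(0, 6.8) = 6.8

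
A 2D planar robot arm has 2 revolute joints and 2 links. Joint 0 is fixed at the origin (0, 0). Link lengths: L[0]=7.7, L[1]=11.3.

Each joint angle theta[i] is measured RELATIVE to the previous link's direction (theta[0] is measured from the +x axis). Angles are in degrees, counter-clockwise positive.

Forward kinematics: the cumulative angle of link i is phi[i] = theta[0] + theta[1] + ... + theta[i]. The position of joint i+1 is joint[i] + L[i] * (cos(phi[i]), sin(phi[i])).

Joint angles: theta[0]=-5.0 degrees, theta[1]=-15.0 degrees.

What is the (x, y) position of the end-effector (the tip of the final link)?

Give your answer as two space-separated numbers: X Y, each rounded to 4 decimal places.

joint[0] = (0.0000, 0.0000)  (base)
link 0: phi[0] = -5 = -5 deg
  cos(-5 deg) = 0.9962, sin(-5 deg) = -0.0872
  joint[1] = (0.0000, 0.0000) + 7.7 * (0.9962, -0.0872) = (0.0000 + 7.6707, 0.0000 + -0.6711) = (7.6707, -0.6711)
link 1: phi[1] = -5 + -15 = -20 deg
  cos(-20 deg) = 0.9397, sin(-20 deg) = -0.3420
  joint[2] = (7.6707, -0.6711) + 11.3 * (0.9397, -0.3420) = (7.6707 + 10.6185, -0.6711 + -3.8648) = (18.2892, -4.5359)
End effector: (18.2892, -4.5359)

Answer: 18.2892 -4.5359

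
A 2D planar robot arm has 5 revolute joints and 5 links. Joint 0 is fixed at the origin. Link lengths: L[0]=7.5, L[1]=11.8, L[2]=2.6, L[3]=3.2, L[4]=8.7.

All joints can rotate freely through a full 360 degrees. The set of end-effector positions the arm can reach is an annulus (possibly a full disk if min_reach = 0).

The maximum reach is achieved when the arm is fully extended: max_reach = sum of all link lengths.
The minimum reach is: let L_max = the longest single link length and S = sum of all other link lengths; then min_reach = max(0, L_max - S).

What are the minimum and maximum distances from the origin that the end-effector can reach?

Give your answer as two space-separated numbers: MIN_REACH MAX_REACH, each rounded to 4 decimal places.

Link lengths: [7.5, 11.8, 2.6, 3.2, 8.7]
max_reach = 7.5 + 11.8 + 2.6 + 3.2 + 8.7 = 33.8
L_max = max([7.5, 11.8, 2.6, 3.2, 8.7]) = 11.8
S (sum of others) = 33.8 - 11.8 = 22
min_reach = max(0, 11.8 - 22) = max(0, -10.2) = 0

Answer: 0.0000 33.8000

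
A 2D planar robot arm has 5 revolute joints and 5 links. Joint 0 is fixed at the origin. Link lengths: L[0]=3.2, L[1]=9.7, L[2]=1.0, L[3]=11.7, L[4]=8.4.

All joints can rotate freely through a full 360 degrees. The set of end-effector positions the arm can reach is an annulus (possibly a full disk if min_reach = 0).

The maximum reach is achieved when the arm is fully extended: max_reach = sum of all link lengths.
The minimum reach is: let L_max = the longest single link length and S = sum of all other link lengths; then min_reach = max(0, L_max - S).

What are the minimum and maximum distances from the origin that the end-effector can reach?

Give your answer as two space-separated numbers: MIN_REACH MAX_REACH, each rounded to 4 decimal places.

Answer: 0.0000 34.0000

Derivation:
Link lengths: [3.2, 9.7, 1.0, 11.7, 8.4]
max_reach = 3.2 + 9.7 + 1 + 11.7 + 8.4 = 34
L_max = max([3.2, 9.7, 1.0, 11.7, 8.4]) = 11.7
S (sum of others) = 34 - 11.7 = 22.3
min_reach = max(0, 11.7 - 22.3) = max(0, -10.6) = 0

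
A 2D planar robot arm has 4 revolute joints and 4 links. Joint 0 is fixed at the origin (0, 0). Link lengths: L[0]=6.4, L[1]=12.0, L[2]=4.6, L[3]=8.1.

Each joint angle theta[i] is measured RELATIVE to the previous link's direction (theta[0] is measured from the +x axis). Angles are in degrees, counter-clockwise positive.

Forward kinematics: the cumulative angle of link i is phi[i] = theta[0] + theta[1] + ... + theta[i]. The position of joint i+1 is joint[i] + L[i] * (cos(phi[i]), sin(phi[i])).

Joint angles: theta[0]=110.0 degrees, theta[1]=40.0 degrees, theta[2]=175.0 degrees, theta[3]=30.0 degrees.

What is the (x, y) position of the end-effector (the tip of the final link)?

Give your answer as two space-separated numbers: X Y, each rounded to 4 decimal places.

joint[0] = (0.0000, 0.0000)  (base)
link 0: phi[0] = 110 = 110 deg
  cos(110 deg) = -0.3420, sin(110 deg) = 0.9397
  joint[1] = (0.0000, 0.0000) + 6.4 * (-0.3420, 0.9397) = (0.0000 + -2.1889, 0.0000 + 6.0140) = (-2.1889, 6.0140)
link 1: phi[1] = 110 + 40 = 150 deg
  cos(150 deg) = -0.8660, sin(150 deg) = 0.5000
  joint[2] = (-2.1889, 6.0140) + 12 * (-0.8660, 0.5000) = (-2.1889 + -10.3923, 6.0140 + 6.0000) = (-12.5812, 12.0140)
link 2: phi[2] = 110 + 40 + 175 = 325 deg
  cos(325 deg) = 0.8192, sin(325 deg) = -0.5736
  joint[3] = (-12.5812, 12.0140) + 4.6 * (0.8192, -0.5736) = (-12.5812 + 3.7681, 12.0140 + -2.6385) = (-8.8131, 9.3756)
link 3: phi[3] = 110 + 40 + 175 + 30 = 355 deg
  cos(355 deg) = 0.9962, sin(355 deg) = -0.0872
  joint[4] = (-8.8131, 9.3756) + 8.1 * (0.9962, -0.0872) = (-8.8131 + 8.0692, 9.3756 + -0.7060) = (-0.7440, 8.6696)
End effector: (-0.7440, 8.6696)

Answer: -0.7440 8.6696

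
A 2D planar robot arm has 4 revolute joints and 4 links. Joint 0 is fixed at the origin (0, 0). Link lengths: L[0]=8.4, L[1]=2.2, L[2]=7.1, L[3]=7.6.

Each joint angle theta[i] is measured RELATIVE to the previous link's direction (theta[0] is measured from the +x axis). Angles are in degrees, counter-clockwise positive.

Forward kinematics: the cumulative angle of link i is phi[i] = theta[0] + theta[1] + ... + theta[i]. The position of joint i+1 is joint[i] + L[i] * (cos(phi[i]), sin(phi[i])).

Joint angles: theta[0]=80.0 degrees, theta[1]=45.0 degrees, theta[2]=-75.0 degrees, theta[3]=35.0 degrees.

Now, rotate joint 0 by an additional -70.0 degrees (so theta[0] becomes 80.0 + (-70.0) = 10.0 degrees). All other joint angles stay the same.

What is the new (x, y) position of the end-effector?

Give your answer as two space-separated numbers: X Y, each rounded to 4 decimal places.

joint[0] = (0.0000, 0.0000)  (base)
link 0: phi[0] = 10 = 10 deg
  cos(10 deg) = 0.9848, sin(10 deg) = 0.1736
  joint[1] = (0.0000, 0.0000) + 8.4 * (0.9848, 0.1736) = (0.0000 + 8.2724, 0.0000 + 1.4586) = (8.2724, 1.4586)
link 1: phi[1] = 10 + 45 = 55 deg
  cos(55 deg) = 0.5736, sin(55 deg) = 0.8192
  joint[2] = (8.2724, 1.4586) + 2.2 * (0.5736, 0.8192) = (8.2724 + 1.2619, 1.4586 + 1.8021) = (9.5343, 3.2608)
link 2: phi[2] = 10 + 45 + -75 = -20 deg
  cos(-20 deg) = 0.9397, sin(-20 deg) = -0.3420
  joint[3] = (9.5343, 3.2608) + 7.1 * (0.9397, -0.3420) = (9.5343 + 6.6718, 3.2608 + -2.4283) = (16.2061, 0.8324)
link 3: phi[3] = 10 + 45 + -75 + 35 = 15 deg
  cos(15 deg) = 0.9659, sin(15 deg) = 0.2588
  joint[4] = (16.2061, 0.8324) + 7.6 * (0.9659, 0.2588) = (16.2061 + 7.3410, 0.8324 + 1.9670) = (23.5471, 2.7995)
End effector: (23.5471, 2.7995)

Answer: 23.5471 2.7995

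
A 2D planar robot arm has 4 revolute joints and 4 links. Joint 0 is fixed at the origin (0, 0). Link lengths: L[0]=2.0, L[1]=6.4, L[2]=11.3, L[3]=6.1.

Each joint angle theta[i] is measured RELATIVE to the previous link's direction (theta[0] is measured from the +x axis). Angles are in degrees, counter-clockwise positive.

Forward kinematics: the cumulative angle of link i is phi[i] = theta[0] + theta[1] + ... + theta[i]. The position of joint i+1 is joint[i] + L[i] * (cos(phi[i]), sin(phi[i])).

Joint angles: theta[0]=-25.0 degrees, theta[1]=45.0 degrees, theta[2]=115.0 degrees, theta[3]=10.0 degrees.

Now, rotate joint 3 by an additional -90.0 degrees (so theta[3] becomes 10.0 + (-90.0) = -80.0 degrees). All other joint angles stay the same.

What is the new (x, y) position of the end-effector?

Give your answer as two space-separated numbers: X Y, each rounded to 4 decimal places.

joint[0] = (0.0000, 0.0000)  (base)
link 0: phi[0] = -25 = -25 deg
  cos(-25 deg) = 0.9063, sin(-25 deg) = -0.4226
  joint[1] = (0.0000, 0.0000) + 2 * (0.9063, -0.4226) = (0.0000 + 1.8126, 0.0000 + -0.8452) = (1.8126, -0.8452)
link 1: phi[1] = -25 + 45 = 20 deg
  cos(20 deg) = 0.9397, sin(20 deg) = 0.3420
  joint[2] = (1.8126, -0.8452) + 6.4 * (0.9397, 0.3420) = (1.8126 + 6.0140, -0.8452 + 2.1889) = (7.8266, 1.3437)
link 2: phi[2] = -25 + 45 + 115 = 135 deg
  cos(135 deg) = -0.7071, sin(135 deg) = 0.7071
  joint[3] = (7.8266, 1.3437) + 11.3 * (-0.7071, 0.7071) = (7.8266 + -7.9903, 1.3437 + 7.9903) = (-0.1637, 9.3340)
link 3: phi[3] = -25 + 45 + 115 + -80 = 55 deg
  cos(55 deg) = 0.5736, sin(55 deg) = 0.8192
  joint[4] = (-0.1637, 9.3340) + 6.1 * (0.5736, 0.8192) = (-0.1637 + 3.4988, 9.3340 + 4.9968) = (3.3352, 14.3308)
End effector: (3.3352, 14.3308)

Answer: 3.3352 14.3308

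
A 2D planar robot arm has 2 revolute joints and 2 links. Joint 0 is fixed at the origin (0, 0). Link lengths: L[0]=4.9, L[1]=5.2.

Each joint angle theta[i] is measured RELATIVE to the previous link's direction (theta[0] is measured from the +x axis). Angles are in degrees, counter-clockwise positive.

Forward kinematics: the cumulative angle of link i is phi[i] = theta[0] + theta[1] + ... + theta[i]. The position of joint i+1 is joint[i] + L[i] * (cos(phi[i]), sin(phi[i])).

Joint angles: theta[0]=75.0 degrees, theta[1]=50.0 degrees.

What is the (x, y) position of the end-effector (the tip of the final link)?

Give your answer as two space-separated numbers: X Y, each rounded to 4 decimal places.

joint[0] = (0.0000, 0.0000)  (base)
link 0: phi[0] = 75 = 75 deg
  cos(75 deg) = 0.2588, sin(75 deg) = 0.9659
  joint[1] = (0.0000, 0.0000) + 4.9 * (0.2588, 0.9659) = (0.0000 + 1.2682, 0.0000 + 4.7330) = (1.2682, 4.7330)
link 1: phi[1] = 75 + 50 = 125 deg
  cos(125 deg) = -0.5736, sin(125 deg) = 0.8192
  joint[2] = (1.2682, 4.7330) + 5.2 * (-0.5736, 0.8192) = (1.2682 + -2.9826, 4.7330 + 4.2596) = (-1.7144, 8.9926)
End effector: (-1.7144, 8.9926)

Answer: -1.7144 8.9926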